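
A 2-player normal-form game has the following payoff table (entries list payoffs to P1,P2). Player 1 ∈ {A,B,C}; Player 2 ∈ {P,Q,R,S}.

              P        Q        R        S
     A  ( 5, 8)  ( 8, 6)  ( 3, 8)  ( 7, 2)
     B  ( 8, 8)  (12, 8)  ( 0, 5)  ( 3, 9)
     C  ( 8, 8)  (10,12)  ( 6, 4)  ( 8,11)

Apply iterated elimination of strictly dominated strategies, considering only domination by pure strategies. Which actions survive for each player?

Remaining: P1:{B,C} P2:{Q,S}

P1 drop A (C beats it: P:8>5 Q:10>8 R:6>3 S:8>7)
P2 drop P (S beats it: B:9>8 C:11>8)
P2 drop R (Q beats it: B:8>5 C:12>4)
P1→{B,C} P2→{Q,S}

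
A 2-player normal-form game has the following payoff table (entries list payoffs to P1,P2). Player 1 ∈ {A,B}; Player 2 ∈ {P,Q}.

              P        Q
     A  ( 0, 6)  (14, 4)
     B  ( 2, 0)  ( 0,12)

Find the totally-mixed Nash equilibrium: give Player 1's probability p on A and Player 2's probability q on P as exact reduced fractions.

P1 indiff ⇒ q·0+(1-q)·14 = q·2+(1-q)·0 ⇒ q(-2) = (1-q)(-14) ⇒ q = 7/8
P2 indiff ⇒ p·6+(1-p)·0 = p·4+(1-p)·12 ⇒ p(2) = (1-p)(12) ⇒ p = 6/7

p=6/7, q=7/8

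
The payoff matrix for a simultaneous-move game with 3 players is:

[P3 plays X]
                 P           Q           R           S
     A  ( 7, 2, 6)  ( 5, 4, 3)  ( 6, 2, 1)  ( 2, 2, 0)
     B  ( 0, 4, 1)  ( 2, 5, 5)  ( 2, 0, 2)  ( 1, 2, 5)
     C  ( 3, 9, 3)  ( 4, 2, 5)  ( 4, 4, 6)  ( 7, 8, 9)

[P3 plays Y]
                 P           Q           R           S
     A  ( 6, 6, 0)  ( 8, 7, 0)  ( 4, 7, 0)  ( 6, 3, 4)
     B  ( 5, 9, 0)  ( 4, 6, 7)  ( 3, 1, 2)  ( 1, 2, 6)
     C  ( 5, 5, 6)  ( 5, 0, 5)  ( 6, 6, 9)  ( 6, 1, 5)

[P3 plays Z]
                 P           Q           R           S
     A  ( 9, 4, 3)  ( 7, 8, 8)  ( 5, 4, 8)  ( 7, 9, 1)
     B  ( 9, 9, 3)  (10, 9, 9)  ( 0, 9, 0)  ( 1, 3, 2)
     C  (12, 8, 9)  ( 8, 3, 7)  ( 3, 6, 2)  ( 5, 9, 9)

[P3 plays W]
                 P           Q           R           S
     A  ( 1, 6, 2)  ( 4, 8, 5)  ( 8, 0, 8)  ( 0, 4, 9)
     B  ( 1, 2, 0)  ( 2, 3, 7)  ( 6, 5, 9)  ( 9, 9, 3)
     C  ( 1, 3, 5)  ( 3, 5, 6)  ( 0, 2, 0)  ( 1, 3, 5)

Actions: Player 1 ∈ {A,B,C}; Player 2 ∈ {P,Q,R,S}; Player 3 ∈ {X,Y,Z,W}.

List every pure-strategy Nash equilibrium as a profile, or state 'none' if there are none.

NE set: (B,Q,Z), (C,R,Y)

(A,P,X): not NE [P2→Q gives 4>2]
(A,P,Y): not NE [P2→R gives 7>6; P3→X gives 6>0]
(A,P,Z): not NE [P1→C gives 12>9; P2→S gives 9>4; P3→X gives 6>3]
(A,P,W): not NE [P2→Q gives 8>6; P3→X gives 6>2]
(A,Q,X): not NE [P3→Z gives 8>3]
(A,Q,Y): not NE [P3→Z gives 8>0]
(A,Q,Z): not NE [P1→B gives 10>7; P2→S gives 9>8]
(A,Q,W): not NE [P3→Z gives 8>5]
(A,R,X): not NE [P2→Q gives 4>2; P3→W gives 8>1]
(A,R,Y): not NE [P1→C gives 6>4; P3→W gives 8>0]
(A,R,Z): not NE [P2→S gives 9>4]
(A,R,W): not NE [P2→Q gives 8>0]
(A,S,X): not NE [P1→C gives 7>2; P2→Q gives 4>2; P3→W gives 9>0]
(A,S,Y): not NE [P2→R gives 7>3; P3→W gives 9>4]
(A,S,Z): not NE [P3→W gives 9>1]
(A,S,W): not NE [P1→B gives 9>0; P2→Q gives 8>4]
(B,P,X): not NE [P1→A gives 7>0; P2→Q gives 5>4; P3→Z gives 3>1]
(B,P,Y): not NE [P1→A gives 6>5; P3→Z gives 3>0]
(B,P,Z): not NE [P1→C gives 12>9]
(B,P,W): not NE [P2→S gives 9>2; P3→Z gives 3>0]
(B,Q,X): not NE [P1→A gives 5>2; P3→Z gives 9>5]
(B,Q,Y): not NE [P1→A gives 8>4; P2→P gives 9>6; P3→Z gives 9>7]
(B,Q,Z): NE
(B,Q,W): not NE [P1→A gives 4>2; P2→S gives 9>3; P3→Z gives 9>7]
(B,R,X): not NE [P1→A gives 6>2; P2→Q gives 5>0; P3→W gives 9>2]
(B,R,Y): not NE [P1→C gives 6>3; P2→P gives 9>1; P3→W gives 9>2]
(B,R,Z): not NE [P1→A gives 5>0; P3→W gives 9>0]
(B,R,W): not NE [P1→A gives 8>6; P2→S gives 9>5]
(B,S,X): not NE [P1→C gives 7>1; P2→Q gives 5>2; P3→Y gives 6>5]
(B,S,Y): not NE [P1→C gives 6>1; P2→P gives 9>2]
(B,S,Z): not NE [P1→A gives 7>1; P2→R gives 9>3; P3→Y gives 6>2]
(B,S,W): not NE [P3→Y gives 6>3]
(C,P,X): not NE [P1→A gives 7>3; P3→Z gives 9>3]
(C,P,Y): not NE [P1→A gives 6>5; P2→R gives 6>5; P3→Z gives 9>6]
(C,P,Z): not NE [P2→S gives 9>8]
(C,P,W): not NE [P2→Q gives 5>3; P3→Z gives 9>5]
(C,Q,X): not NE [P1→A gives 5>4; P2→P gives 9>2; P3→Z gives 7>5]
(C,Q,Y): not NE [P1→A gives 8>5; P2→R gives 6>0; P3→Z gives 7>5]
(C,Q,Z): not NE [P1→B gives 10>8; P2→S gives 9>3]
(C,Q,W): not NE [P1→A gives 4>3; P3→Z gives 7>6]
(C,R,X): not NE [P1→A gives 6>4; P2→P gives 9>4; P3→Y gives 9>6]
(C,R,Y): NE
(C,R,Z): not NE [P1→A gives 5>3; P2→S gives 9>6; P3→Y gives 9>2]
(C,R,W): not NE [P1→A gives 8>0; P2→Q gives 5>2; P3→Y gives 9>0]
(C,S,X): not NE [P2→P gives 9>8]
(C,S,Y): not NE [P2→R gives 6>1; P3→Z gives 9>5]
(C,S,Z): not NE [P1→A gives 7>5]
(C,S,W): not NE [P1→B gives 9>1; P2→Q gives 5>3; P3→Z gives 9>5]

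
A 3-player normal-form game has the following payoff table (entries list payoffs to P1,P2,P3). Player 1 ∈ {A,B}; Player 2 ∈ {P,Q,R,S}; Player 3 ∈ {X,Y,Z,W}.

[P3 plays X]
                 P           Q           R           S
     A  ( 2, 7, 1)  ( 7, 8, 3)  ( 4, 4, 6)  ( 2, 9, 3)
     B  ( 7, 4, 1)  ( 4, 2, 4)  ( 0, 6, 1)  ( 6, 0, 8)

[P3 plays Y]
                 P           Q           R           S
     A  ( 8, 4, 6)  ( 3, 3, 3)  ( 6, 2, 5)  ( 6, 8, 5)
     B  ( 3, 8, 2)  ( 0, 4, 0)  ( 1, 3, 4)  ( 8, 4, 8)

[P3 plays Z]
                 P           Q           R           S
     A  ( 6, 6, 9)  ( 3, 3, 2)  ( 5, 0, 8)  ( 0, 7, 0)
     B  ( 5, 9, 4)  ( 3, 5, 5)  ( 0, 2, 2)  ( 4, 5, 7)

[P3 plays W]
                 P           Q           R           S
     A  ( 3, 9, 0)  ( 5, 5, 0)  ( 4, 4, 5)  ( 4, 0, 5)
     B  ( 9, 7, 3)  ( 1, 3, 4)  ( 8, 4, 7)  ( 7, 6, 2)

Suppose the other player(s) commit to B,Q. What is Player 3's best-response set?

u_3(X vs B,Q) = 4
u_3(Y vs B,Q) = 0
u_3(Z vs B,Q) = 5
u_3(W vs B,Q) = 4
max payoff 5 at {Z}

P3 best: {Z}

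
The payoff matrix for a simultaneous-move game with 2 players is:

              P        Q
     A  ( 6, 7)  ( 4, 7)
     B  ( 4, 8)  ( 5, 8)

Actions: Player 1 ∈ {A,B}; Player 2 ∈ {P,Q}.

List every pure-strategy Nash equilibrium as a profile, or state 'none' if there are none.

PSNE = {(A,P), (B,Q)}

(A,P): NE
(A,Q): not NE [P1→B gives 5>4]
(B,P): not NE [P1→A gives 6>4]
(B,Q): NE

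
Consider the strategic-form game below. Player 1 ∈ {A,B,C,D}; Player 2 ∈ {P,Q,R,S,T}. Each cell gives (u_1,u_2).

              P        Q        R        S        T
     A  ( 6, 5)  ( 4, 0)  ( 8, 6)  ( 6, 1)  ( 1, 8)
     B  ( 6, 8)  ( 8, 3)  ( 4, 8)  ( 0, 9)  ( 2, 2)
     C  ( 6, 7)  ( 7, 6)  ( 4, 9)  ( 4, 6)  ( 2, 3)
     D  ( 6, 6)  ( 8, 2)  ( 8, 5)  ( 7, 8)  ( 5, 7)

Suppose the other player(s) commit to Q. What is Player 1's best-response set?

u_1(A vs Q) = 4
u_1(B vs Q) = 8
u_1(C vs Q) = 7
u_1(D vs Q) = 8
max payoff 8 at {B,D}

BR_1 = {B,D}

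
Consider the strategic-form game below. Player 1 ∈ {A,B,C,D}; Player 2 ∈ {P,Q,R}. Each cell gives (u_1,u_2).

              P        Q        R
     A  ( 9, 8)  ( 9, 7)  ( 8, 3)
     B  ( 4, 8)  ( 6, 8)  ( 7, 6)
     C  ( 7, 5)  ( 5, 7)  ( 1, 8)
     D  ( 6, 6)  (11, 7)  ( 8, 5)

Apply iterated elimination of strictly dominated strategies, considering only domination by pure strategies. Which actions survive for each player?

Remaining: P1:{A,D} P2:{P,Q}

P1 drop B (A beats it: P:9>4 Q:9>6 R:8>7)
P1 drop C (A beats it: P:9>7 Q:9>5 R:8>1)
P2 drop R (P beats it: A:8>3 D:6>5)
P1→{A,D} P2→{P,Q}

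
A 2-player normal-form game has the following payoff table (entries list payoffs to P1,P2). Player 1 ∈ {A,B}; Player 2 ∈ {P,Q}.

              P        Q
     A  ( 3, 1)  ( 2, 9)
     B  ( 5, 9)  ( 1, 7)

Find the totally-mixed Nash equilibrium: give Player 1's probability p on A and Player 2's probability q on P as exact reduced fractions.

P1 mixes 1/5 on A; P2 mixes 1/3 on P

P1 indiff ⇒ q·3+(1-q)·2 = q·5+(1-q)·1 ⇒ q(-2) = (1-q)(-1) ⇒ q = 1/3
P2 indiff ⇒ p·1+(1-p)·9 = p·9+(1-p)·7 ⇒ p(-8) = (1-p)(-2) ⇒ p = 1/5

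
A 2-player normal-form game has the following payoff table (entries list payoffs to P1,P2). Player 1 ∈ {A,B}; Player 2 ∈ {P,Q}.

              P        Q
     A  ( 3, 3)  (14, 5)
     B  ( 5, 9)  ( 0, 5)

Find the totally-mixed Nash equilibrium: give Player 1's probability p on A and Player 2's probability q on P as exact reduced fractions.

p=2/3, q=7/8

P1 indiff ⇒ q·3+(1-q)·14 = q·5+(1-q)·0 ⇒ q(-2) = (1-q)(-14) ⇒ q = 7/8
P2 indiff ⇒ p·3+(1-p)·9 = p·5+(1-p)·5 ⇒ p(-2) = (1-p)(-4) ⇒ p = 2/3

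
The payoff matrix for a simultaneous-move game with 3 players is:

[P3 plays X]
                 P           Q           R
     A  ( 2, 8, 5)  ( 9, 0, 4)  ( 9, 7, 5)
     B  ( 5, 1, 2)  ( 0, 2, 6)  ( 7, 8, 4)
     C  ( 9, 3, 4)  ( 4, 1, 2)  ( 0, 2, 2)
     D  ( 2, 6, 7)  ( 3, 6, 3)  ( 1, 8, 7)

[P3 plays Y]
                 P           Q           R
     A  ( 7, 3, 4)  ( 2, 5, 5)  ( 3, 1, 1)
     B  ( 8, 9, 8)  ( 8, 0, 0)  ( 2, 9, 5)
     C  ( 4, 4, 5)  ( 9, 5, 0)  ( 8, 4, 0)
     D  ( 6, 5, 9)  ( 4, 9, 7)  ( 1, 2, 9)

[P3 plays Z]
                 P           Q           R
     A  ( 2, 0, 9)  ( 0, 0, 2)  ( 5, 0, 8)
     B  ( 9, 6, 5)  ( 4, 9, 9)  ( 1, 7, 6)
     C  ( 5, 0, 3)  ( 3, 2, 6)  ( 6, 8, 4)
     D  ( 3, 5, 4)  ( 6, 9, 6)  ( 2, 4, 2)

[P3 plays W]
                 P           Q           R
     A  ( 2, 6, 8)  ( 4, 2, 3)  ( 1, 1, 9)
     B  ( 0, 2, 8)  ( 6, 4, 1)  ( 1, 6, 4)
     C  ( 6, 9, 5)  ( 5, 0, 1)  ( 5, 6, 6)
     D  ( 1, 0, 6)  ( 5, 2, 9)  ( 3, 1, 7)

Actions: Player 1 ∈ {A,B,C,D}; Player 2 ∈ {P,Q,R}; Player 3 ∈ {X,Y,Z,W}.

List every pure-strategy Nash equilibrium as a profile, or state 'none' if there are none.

Nash profiles: (B,P,Y), (C,P,W)

(A,P,X): not NE [P1→C gives 9>2; P3→Z gives 9>5]
(A,P,Y): not NE [P1→B gives 8>7; P2→Q gives 5>3; P3→Z gives 9>4]
(A,P,Z): not NE [P1→B gives 9>2]
(A,P,W): not NE [P1→C gives 6>2; P3→Z gives 9>8]
(A,Q,X): not NE [P2→P gives 8>0; P3→Y gives 5>4]
(A,Q,Y): not NE [P1→C gives 9>2]
(A,Q,Z): not NE [P1→D gives 6>0; P3→Y gives 5>2]
(A,Q,W): not NE [P1→B gives 6>4; P2→P gives 6>2; P3→Y gives 5>3]
(A,R,X): not NE [P2→P gives 8>7; P3→W gives 9>5]
(A,R,Y): not NE [P1→C gives 8>3; P2→Q gives 5>1; P3→W gives 9>1]
(A,R,Z): not NE [P1→C gives 6>5; P3→W gives 9>8]
(A,R,W): not NE [P1→C gives 5>1; P2→P gives 6>1]
(B,P,X): not NE [P1→C gives 9>5; P2→R gives 8>1; P3→W gives 8>2]
(B,P,Y): NE
(B,P,Z): not NE [P2→Q gives 9>6; P3→W gives 8>5]
(B,P,W): not NE [P1→C gives 6>0; P2→R gives 6>2]
(B,Q,X): not NE [P1→A gives 9>0; P2→R gives 8>2; P3→Z gives 9>6]
(B,Q,Y): not NE [P1→C gives 9>8; P2→R gives 9>0; P3→Z gives 9>0]
(B,Q,Z): not NE [P1→D gives 6>4]
(B,Q,W): not NE [P2→R gives 6>4; P3→Z gives 9>1]
(B,R,X): not NE [P1→A gives 9>7; P3→Z gives 6>4]
(B,R,Y): not NE [P1→C gives 8>2; P3→Z gives 6>5]
(B,R,Z): not NE [P1→C gives 6>1; P2→Q gives 9>7]
(B,R,W): not NE [P1→C gives 5>1; P3→Z gives 6>4]
(C,P,X): not NE [P3→W gives 5>4]
(C,P,Y): not NE [P1→B gives 8>4; P2→Q gives 5>4]
(C,P,Z): not NE [P1→B gives 9>5; P2→R gives 8>0; P3→W gives 5>3]
(C,P,W): NE
(C,Q,X): not NE [P1→A gives 9>4; P2→P gives 3>1; P3→Z gives 6>2]
(C,Q,Y): not NE [P3→Z gives 6>0]
(C,Q,Z): not NE [P1→D gives 6>3; P2→R gives 8>2]
(C,Q,W): not NE [P1→B gives 6>5; P2→P gives 9>0; P3→Z gives 6>1]
(C,R,X): not NE [P1→A gives 9>0; P2→P gives 3>2; P3→W gives 6>2]
(C,R,Y): not NE [P2→Q gives 5>4; P3→W gives 6>0]
(C,R,Z): not NE [P3→W gives 6>4]
(C,R,W): not NE [P2→P gives 9>6]
(D,P,X): not NE [P1→C gives 9>2; P2→R gives 8>6; P3→Y gives 9>7]
(D,P,Y): not NE [P1→B gives 8>6; P2→Q gives 9>5]
(D,P,Z): not NE [P1→B gives 9>3; P2→Q gives 9>5; P3→Y gives 9>4]
(D,P,W): not NE [P1→C gives 6>1; P2→Q gives 2>0; P3→Y gives 9>6]
(D,Q,X): not NE [P1→A gives 9>3; P2→R gives 8>6; P3→W gives 9>3]
(D,Q,Y): not NE [P1→C gives 9>4; P3→W gives 9>7]
(D,Q,Z): not NE [P3→W gives 9>6]
(D,Q,W): not NE [P1→B gives 6>5]
(D,R,X): not NE [P1→A gives 9>1; P3→Y gives 9>7]
(D,R,Y): not NE [P1→C gives 8>1; P2→Q gives 9>2]
(D,R,Z): not NE [P1→C gives 6>2; P2→Q gives 9>4; P3→Y gives 9>2]
(D,R,W): not NE [P1→C gives 5>3; P2→Q gives 2>1; P3→Y gives 9>7]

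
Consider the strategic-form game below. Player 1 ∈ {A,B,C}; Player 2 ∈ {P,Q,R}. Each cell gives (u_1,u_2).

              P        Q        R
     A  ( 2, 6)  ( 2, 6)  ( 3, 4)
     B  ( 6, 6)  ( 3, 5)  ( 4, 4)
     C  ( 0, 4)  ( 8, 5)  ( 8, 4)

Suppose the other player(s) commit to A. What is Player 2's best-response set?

u_2(P vs A) = 6
u_2(Q vs A) = 6
u_2(R vs A) = 4
max payoff 6 at {P,Q}

argmax u_2 = {P,Q}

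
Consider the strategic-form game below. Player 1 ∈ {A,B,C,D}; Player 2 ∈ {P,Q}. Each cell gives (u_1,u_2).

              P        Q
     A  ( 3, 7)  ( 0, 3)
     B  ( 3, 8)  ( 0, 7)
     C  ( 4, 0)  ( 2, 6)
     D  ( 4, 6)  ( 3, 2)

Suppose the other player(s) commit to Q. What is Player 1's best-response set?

u_1(A vs Q) = 0
u_1(B vs Q) = 0
u_1(C vs Q) = 2
u_1(D vs Q) = 3
max payoff 3 at {D}

argmax u_1 = {D}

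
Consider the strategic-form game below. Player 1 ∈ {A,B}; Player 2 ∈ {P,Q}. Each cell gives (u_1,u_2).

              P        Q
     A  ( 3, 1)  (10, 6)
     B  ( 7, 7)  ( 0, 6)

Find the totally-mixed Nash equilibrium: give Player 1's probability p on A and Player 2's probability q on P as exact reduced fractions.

P1 mixes 1/6 on A; P2 mixes 5/7 on P

P1 indiff ⇒ q·3+(1-q)·10 = q·7+(1-q)·0 ⇒ q(-4) = (1-q)(-10) ⇒ q = 5/7
P2 indiff ⇒ p·1+(1-p)·7 = p·6+(1-p)·6 ⇒ p(-5) = (1-p)(-1) ⇒ p = 1/6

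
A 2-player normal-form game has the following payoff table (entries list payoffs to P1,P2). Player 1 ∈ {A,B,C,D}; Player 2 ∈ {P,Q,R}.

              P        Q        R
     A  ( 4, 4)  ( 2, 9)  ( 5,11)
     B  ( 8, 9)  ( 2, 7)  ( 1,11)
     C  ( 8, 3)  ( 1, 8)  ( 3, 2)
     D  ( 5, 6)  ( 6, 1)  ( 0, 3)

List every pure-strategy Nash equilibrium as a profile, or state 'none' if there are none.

PSNE = {(A,R)}

(A,P): not NE [P1→C gives 8>4; P2→R gives 11>4]
(A,Q): not NE [P1→D gives 6>2; P2→R gives 11>9]
(A,R): NE
(B,P): not NE [P2→R gives 11>9]
(B,Q): not NE [P1→D gives 6>2; P2→R gives 11>7]
(B,R): not NE [P1→A gives 5>1]
(C,P): not NE [P2→Q gives 8>3]
(C,Q): not NE [P1→D gives 6>1]
(C,R): not NE [P1→A gives 5>3; P2→Q gives 8>2]
(D,P): not NE [P1→C gives 8>5]
(D,Q): not NE [P2→P gives 6>1]
(D,R): not NE [P1→A gives 5>0; P2→P gives 6>3]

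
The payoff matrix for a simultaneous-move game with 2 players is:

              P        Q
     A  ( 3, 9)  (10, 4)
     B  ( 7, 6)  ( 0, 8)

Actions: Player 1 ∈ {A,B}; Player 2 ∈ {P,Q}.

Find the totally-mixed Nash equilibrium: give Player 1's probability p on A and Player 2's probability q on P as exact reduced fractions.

p=2/7, q=5/7

P1 indiff ⇒ q·3+(1-q)·10 = q·7+(1-q)·0 ⇒ q(-4) = (1-q)(-10) ⇒ q = 5/7
P2 indiff ⇒ p·9+(1-p)·6 = p·4+(1-p)·8 ⇒ p(5) = (1-p)(2) ⇒ p = 2/7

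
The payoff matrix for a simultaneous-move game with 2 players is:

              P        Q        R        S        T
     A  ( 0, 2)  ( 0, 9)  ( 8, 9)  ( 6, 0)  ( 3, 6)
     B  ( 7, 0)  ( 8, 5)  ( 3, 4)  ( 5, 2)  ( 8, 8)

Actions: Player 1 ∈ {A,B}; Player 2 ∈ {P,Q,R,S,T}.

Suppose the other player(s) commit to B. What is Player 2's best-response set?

u_2(P vs B) = 0
u_2(Q vs B) = 5
u_2(R vs B) = 4
u_2(S vs B) = 2
u_2(T vs B) = 8
max payoff 8 at {T}

P2 best: {T}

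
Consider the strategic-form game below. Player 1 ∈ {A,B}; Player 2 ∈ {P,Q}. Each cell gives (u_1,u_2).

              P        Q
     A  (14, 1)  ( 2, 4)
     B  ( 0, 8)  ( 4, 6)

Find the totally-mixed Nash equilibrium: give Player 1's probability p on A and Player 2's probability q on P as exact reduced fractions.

P1 indiff ⇒ q·14+(1-q)·2 = q·0+(1-q)·4 ⇒ q(14) = (1-q)(2) ⇒ q = 1/8
P2 indiff ⇒ p·1+(1-p)·8 = p·4+(1-p)·6 ⇒ p(-3) = (1-p)(-2) ⇒ p = 2/5

p=2/5, q=1/8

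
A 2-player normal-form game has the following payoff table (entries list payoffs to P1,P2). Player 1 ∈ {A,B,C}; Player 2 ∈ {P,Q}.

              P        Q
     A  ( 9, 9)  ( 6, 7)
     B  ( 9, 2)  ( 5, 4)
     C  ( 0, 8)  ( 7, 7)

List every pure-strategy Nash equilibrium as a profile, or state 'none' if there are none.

Nash profiles: (A,P)

(A,P): NE
(A,Q): not NE [P1→C gives 7>6; P2→P gives 9>7]
(B,P): not NE [P2→Q gives 4>2]
(B,Q): not NE [P1→C gives 7>5]
(C,P): not NE [P1→B gives 9>0]
(C,Q): not NE [P2→P gives 8>7]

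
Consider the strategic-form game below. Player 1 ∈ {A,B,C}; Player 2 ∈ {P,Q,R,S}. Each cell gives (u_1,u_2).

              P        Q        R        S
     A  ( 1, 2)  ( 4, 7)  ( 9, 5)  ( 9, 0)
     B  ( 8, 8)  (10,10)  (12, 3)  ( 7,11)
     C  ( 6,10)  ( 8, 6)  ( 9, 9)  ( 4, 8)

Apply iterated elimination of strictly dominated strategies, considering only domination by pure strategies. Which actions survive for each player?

P1 drop C (B beats it: P:8>6 Q:10>8 R:12>9 S:7>4)
P2 drop P (Q beats it: A:7>2 B:10>8)
P2 drop R (Q beats it: A:7>5 B:10>3)
P1→{A,B} P2→{Q,S}

Remaining: P1:{A,B} P2:{Q,S}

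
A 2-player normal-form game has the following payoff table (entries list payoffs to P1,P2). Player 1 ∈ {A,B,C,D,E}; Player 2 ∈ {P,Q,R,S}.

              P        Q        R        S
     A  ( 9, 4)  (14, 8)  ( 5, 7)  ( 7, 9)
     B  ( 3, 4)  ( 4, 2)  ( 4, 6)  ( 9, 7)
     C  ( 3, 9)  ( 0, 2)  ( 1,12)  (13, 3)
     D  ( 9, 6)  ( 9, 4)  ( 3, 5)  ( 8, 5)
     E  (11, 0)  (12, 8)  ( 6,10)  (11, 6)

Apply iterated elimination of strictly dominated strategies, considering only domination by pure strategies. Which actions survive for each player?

P1 drop B (E beats it: P:11>3 Q:12>4 R:6>4 S:11>9)
P1 drop D (E beats it: P:11>9 Q:12>9 R:6>3 S:11>8)
P2 drop P (R beats it: A:7>4 C:12>9 E:10>0)
P1→{A,C,E} P2→{Q,R,S}

Survivors P1:{A,C,E} P2:{Q,R,S}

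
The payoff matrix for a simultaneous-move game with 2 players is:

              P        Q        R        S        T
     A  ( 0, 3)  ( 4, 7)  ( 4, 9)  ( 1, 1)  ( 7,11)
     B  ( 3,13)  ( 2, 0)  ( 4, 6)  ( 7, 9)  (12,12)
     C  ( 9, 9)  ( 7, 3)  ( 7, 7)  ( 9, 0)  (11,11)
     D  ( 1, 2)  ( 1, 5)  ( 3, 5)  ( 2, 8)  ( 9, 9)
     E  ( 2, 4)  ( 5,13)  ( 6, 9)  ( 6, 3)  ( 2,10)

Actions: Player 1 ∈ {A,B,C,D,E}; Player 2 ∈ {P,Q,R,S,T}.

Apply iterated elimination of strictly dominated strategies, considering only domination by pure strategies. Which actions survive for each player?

P1 drop A (C beats it: P:9>0 Q:7>4 R:7>4 S:9>1 T:11>7)
P1 drop D (B beats it: P:3>1 Q:2>1 R:4>3 S:7>2 T:12>9)
P1 drop E (C beats it: P:9>2 Q:7>5 R:7>6 S:9>6 T:11>2)
P2 drop Q (P beats it: B:13>0 C:9>3)
P2 drop R (P beats it: B:13>6 C:9>7)
P2 drop S (P beats it: B:13>9 C:9>0)
P1→{B,C} P2→{P,T}

Remaining: P1:{B,C} P2:{P,T}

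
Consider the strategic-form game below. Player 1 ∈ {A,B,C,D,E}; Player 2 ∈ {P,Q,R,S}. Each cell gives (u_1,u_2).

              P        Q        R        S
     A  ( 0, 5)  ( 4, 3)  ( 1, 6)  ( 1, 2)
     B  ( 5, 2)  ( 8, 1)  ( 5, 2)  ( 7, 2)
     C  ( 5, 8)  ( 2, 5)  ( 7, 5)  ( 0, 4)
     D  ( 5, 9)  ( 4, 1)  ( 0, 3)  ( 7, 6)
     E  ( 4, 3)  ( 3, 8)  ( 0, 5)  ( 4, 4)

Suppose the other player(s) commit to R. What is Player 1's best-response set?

argmax u_1 = {C}

u_1(A vs R) = 1
u_1(B vs R) = 5
u_1(C vs R) = 7
u_1(D vs R) = 0
u_1(E vs R) = 0
max payoff 7 at {C}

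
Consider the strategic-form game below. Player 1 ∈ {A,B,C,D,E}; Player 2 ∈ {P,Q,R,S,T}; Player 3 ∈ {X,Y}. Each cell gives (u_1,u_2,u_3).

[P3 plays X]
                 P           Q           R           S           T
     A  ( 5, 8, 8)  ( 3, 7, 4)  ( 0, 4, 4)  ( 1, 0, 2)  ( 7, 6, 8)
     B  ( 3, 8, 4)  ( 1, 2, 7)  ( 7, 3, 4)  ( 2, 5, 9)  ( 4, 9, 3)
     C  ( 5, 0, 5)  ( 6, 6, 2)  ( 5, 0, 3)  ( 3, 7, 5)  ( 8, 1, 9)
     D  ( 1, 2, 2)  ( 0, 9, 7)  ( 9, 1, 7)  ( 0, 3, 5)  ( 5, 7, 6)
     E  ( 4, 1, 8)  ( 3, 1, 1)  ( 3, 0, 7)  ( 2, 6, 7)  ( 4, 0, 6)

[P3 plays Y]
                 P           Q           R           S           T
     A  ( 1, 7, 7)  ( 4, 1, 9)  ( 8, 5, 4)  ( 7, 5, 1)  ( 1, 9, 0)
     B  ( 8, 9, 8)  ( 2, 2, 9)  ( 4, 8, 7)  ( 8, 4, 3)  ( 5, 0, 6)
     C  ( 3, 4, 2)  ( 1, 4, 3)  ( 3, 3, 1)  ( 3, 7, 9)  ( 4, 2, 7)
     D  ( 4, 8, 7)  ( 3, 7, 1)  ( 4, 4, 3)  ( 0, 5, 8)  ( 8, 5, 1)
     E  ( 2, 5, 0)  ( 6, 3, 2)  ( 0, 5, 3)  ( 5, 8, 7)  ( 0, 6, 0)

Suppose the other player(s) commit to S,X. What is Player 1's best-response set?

u_1(A vs S,X) = 1
u_1(B vs S,X) = 2
u_1(C vs S,X) = 3
u_1(D vs S,X) = 0
u_1(E vs S,X) = 2
max payoff 3 at {C}

P1 best: {C}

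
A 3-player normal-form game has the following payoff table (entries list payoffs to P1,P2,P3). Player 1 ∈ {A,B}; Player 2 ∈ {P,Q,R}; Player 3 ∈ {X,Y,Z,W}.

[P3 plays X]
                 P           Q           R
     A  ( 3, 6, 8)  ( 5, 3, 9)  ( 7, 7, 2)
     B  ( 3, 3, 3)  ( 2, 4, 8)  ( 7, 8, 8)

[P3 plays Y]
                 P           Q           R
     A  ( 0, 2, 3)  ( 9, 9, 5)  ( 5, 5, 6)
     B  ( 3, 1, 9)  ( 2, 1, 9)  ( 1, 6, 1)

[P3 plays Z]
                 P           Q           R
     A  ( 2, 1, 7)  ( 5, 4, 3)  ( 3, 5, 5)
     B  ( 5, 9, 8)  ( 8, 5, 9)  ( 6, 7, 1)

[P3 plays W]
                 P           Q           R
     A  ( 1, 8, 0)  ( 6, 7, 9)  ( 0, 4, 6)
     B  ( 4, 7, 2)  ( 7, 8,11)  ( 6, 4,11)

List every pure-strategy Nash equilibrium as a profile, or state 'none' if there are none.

Nash profiles: (B,Q,W)

(A,P,X): not NE [P2→R gives 7>6]
(A,P,Y): not NE [P1→B gives 3>0; P2→Q gives 9>2; P3→X gives 8>3]
(A,P,Z): not NE [P1→B gives 5>2; P2→R gives 5>1; P3→X gives 8>7]
(A,P,W): not NE [P1→B gives 4>1; P3→X gives 8>0]
(A,Q,X): not NE [P2→R gives 7>3]
(A,Q,Y): not NE [P3→W gives 9>5]
(A,Q,Z): not NE [P1→B gives 8>5; P2→R gives 5>4; P3→W gives 9>3]
(A,Q,W): not NE [P1→B gives 7>6; P2→P gives 8>7]
(A,R,X): not NE [P3→W gives 6>2]
(A,R,Y): not NE [P2→Q gives 9>5]
(A,R,Z): not NE [P1→B gives 6>3; P3→W gives 6>5]
(A,R,W): not NE [P1→B gives 6>0; P2→P gives 8>4]
(B,P,X): not NE [P2→R gives 8>3; P3→Y gives 9>3]
(B,P,Y): not NE [P2→R gives 6>1]
(B,P,Z): not NE [P3→Y gives 9>8]
(B,P,W): not NE [P2→Q gives 8>7; P3→Y gives 9>2]
(B,Q,X): not NE [P1→A gives 5>2; P2→R gives 8>4; P3→W gives 11>8]
(B,Q,Y): not NE [P1→A gives 9>2; P2→R gives 6>1; P3→W gives 11>9]
(B,Q,Z): not NE [P2→P gives 9>5; P3→W gives 11>9]
(B,Q,W): NE
(B,R,X): not NE [P3→W gives 11>8]
(B,R,Y): not NE [P1→A gives 5>1; P3→W gives 11>1]
(B,R,Z): not NE [P2→P gives 9>7; P3→W gives 11>1]
(B,R,W): not NE [P2→Q gives 8>4]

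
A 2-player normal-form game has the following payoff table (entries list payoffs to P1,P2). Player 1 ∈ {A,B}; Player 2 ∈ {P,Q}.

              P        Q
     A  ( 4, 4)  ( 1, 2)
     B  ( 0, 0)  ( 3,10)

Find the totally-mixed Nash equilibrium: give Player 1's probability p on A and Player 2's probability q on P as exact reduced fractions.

(p,q) = (5/6, 1/3)

P1 indiff ⇒ q·4+(1-q)·1 = q·0+(1-q)·3 ⇒ q(4) = (1-q)(2) ⇒ q = 1/3
P2 indiff ⇒ p·4+(1-p)·0 = p·2+(1-p)·10 ⇒ p(2) = (1-p)(10) ⇒ p = 5/6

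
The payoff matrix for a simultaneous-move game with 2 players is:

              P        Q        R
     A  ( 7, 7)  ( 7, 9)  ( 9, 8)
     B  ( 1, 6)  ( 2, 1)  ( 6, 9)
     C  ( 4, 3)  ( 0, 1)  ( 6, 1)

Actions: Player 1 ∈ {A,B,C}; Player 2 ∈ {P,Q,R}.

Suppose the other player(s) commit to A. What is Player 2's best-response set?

argmax u_2 = {Q}

u_2(P vs A) = 7
u_2(Q vs A) = 9
u_2(R vs A) = 8
max payoff 9 at {Q}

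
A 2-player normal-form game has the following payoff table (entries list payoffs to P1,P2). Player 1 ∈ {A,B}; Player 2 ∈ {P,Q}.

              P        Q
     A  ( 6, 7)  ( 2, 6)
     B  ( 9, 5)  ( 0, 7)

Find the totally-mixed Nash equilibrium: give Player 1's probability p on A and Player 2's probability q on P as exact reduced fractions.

P1 mixes 2/3 on A; P2 mixes 2/5 on P

P1 indiff ⇒ q·6+(1-q)·2 = q·9+(1-q)·0 ⇒ q(-3) = (1-q)(-2) ⇒ q = 2/5
P2 indiff ⇒ p·7+(1-p)·5 = p·6+(1-p)·7 ⇒ p(1) = (1-p)(2) ⇒ p = 2/3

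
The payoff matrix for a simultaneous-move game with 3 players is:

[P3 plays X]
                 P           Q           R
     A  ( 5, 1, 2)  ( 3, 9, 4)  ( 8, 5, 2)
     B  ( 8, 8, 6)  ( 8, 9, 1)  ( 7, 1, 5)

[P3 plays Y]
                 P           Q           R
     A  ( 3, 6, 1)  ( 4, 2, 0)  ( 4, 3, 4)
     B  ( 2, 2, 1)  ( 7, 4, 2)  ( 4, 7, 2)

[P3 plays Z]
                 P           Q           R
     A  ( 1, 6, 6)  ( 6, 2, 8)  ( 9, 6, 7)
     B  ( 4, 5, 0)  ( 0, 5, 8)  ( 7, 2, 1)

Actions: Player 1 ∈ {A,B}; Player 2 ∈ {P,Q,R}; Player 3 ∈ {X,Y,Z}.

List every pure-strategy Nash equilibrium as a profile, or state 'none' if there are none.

(A,P,X): not NE [P1→B gives 8>5; P2→Q gives 9>1; P3→Z gives 6>2]
(A,P,Y): not NE [P3→Z gives 6>1]
(A,P,Z): not NE [P1→B gives 4>1]
(A,Q,X): not NE [P1→B gives 8>3; P3→Z gives 8>4]
(A,Q,Y): not NE [P1→B gives 7>4; P2→P gives 6>2; P3→Z gives 8>0]
(A,Q,Z): not NE [P2→R gives 6>2]
(A,R,X): not NE [P2→Q gives 9>5; P3→Z gives 7>2]
(A,R,Y): not NE [P2→P gives 6>3; P3→Z gives 7>4]
(A,R,Z): NE
(B,P,X): not NE [P2→Q gives 9>8]
(B,P,Y): not NE [P1→A gives 3>2; P2→R gives 7>2; P3→X gives 6>1]
(B,P,Z): not NE [P3→X gives 6>0]
(B,Q,X): not NE [P3→Z gives 8>1]
(B,Q,Y): not NE [P2→R gives 7>4; P3→Z gives 8>2]
(B,Q,Z): not NE [P1→A gives 6>0]
(B,R,X): not NE [P1→A gives 8>7; P2→Q gives 9>1]
(B,R,Y): not NE [P3→X gives 5>2]
(B,R,Z): not NE [P1→A gives 9>7; P2→Q gives 5>2; P3→X gives 5>1]

NE set: (A,R,Z)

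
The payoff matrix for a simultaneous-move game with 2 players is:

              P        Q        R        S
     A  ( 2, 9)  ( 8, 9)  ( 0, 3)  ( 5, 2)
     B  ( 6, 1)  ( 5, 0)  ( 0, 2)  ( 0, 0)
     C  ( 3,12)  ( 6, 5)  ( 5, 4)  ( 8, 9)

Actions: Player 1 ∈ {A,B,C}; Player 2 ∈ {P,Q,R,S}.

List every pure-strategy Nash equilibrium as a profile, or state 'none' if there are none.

(A,P): not NE [P1→B gives 6>2]
(A,Q): NE
(A,R): not NE [P1→C gives 5>0; P2→Q gives 9>3]
(A,S): not NE [P1→C gives 8>5; P2→Q gives 9>2]
(B,P): not NE [P2→R gives 2>1]
(B,Q): not NE [P1→A gives 8>5; P2→R gives 2>0]
(B,R): not NE [P1→C gives 5>0]
(B,S): not NE [P1→C gives 8>0; P2→R gives 2>0]
(C,P): not NE [P1→B gives 6>3]
(C,Q): not NE [P1→A gives 8>6; P2→P gives 12>5]
(C,R): not NE [P2→P gives 12>4]
(C,S): not NE [P2→P gives 12>9]

Nash profiles: (A,Q)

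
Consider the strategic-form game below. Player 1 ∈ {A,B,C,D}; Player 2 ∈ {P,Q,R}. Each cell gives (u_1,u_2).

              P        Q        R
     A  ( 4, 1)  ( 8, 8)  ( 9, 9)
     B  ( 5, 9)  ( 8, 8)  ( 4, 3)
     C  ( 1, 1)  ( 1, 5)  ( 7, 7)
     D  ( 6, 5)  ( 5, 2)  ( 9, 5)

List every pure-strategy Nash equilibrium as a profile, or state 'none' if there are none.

(A,P): not NE [P1→D gives 6>4; P2→R gives 9>1]
(A,Q): not NE [P2→R gives 9>8]
(A,R): NE
(B,P): not NE [P1→D gives 6>5]
(B,Q): not NE [P2→P gives 9>8]
(B,R): not NE [P1→D gives 9>4; P2→P gives 9>3]
(C,P): not NE [P1→D gives 6>1; P2→R gives 7>1]
(C,Q): not NE [P1→B gives 8>1; P2→R gives 7>5]
(C,R): not NE [P1→D gives 9>7]
(D,P): NE
(D,Q): not NE [P1→B gives 8>5; P2→R gives 5>2]
(D,R): NE

NE set: (A,R), (D,P), (D,R)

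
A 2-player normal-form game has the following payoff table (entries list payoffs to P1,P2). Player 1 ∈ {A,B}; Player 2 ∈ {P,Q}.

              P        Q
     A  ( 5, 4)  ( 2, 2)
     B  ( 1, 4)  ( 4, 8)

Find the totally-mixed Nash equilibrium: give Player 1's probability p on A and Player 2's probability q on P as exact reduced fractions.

P1 indiff ⇒ q·5+(1-q)·2 = q·1+(1-q)·4 ⇒ q(4) = (1-q)(2) ⇒ q = 1/3
P2 indiff ⇒ p·4+(1-p)·4 = p·2+(1-p)·8 ⇒ p(2) = (1-p)(4) ⇒ p = 2/3

(p,q) = (2/3, 1/3)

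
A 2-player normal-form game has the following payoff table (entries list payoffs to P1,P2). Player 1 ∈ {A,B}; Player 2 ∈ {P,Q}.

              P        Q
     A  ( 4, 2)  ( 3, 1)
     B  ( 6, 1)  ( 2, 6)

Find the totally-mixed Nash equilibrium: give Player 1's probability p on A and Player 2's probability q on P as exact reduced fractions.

P1 indiff ⇒ q·4+(1-q)·3 = q·6+(1-q)·2 ⇒ q(-2) = (1-q)(-1) ⇒ q = 1/3
P2 indiff ⇒ p·2+(1-p)·1 = p·1+(1-p)·6 ⇒ p(1) = (1-p)(5) ⇒ p = 5/6

p=5/6, q=1/3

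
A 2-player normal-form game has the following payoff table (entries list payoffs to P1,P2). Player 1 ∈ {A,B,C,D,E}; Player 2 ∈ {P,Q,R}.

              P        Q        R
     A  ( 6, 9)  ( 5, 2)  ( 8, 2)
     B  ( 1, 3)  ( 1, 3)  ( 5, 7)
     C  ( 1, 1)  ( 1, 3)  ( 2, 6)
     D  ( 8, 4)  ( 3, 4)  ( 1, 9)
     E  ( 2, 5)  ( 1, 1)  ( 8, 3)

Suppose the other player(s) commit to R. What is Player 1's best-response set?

P1 best: {A,E}

u_1(A vs R) = 8
u_1(B vs R) = 5
u_1(C vs R) = 2
u_1(D vs R) = 1
u_1(E vs R) = 8
max payoff 8 at {A,E}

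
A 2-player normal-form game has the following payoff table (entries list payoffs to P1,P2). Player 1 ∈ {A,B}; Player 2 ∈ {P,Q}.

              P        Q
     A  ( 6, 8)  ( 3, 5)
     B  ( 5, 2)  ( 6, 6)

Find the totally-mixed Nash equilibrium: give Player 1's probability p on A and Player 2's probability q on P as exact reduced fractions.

P1 indiff ⇒ q·6+(1-q)·3 = q·5+(1-q)·6 ⇒ q(1) = (1-q)(3) ⇒ q = 3/4
P2 indiff ⇒ p·8+(1-p)·2 = p·5+(1-p)·6 ⇒ p(3) = (1-p)(4) ⇒ p = 4/7

p=4/7, q=3/4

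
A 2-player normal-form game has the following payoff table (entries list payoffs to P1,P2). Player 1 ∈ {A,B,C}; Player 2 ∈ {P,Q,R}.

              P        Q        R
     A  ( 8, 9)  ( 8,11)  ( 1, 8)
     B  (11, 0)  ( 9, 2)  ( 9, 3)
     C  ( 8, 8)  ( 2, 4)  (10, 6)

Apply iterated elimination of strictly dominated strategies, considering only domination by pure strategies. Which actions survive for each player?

P1 drop A (B beats it: P:11>8 Q:9>8 R:9>1)
P2 drop Q (R beats it: B:3>2 C:6>4)
P1→{B,C} P2→{P,R}

Survivors P1:{B,C} P2:{P,R}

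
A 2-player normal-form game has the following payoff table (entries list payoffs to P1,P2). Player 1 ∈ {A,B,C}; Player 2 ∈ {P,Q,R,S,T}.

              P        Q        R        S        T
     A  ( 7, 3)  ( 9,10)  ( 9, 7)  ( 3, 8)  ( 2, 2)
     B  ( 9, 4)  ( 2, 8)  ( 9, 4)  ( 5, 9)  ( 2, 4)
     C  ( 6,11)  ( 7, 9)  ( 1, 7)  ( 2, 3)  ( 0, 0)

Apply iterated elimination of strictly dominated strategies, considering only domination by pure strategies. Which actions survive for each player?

P1 drop C (A beats it: P:7>6 Q:9>7 R:9>1 S:3>2 T:2>0)
P2 drop P (Q beats it: A:10>3 B:8>4)
P2 drop R (Q beats it: A:10>7 B:8>4)
P2 drop T (Q beats it: A:10>2 B:8>4)
P1→{A,B} P2→{Q,S}

IESDS → P1:{A,B} P2:{Q,S}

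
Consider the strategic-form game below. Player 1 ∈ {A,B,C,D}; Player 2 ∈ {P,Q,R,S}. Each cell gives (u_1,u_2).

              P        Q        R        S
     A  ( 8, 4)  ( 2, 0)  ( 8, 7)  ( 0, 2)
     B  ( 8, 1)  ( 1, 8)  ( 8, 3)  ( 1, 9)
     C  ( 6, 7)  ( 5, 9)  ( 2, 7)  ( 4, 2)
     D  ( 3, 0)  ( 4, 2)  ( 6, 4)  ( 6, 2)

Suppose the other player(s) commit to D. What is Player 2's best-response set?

P2 best: {R}

u_2(P vs D) = 0
u_2(Q vs D) = 2
u_2(R vs D) = 4
u_2(S vs D) = 2
max payoff 4 at {R}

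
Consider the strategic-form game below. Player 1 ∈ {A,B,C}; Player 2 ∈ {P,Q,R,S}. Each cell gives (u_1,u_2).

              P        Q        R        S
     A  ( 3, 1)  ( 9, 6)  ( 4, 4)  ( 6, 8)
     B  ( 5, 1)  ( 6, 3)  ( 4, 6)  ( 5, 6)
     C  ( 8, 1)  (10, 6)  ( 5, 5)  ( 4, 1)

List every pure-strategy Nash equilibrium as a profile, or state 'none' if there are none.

Nash profiles: (A,S), (C,Q)

(A,P): not NE [P1→C gives 8>3; P2→S gives 8>1]
(A,Q): not NE [P1→C gives 10>9; P2→S gives 8>6]
(A,R): not NE [P1→C gives 5>4; P2→S gives 8>4]
(A,S): NE
(B,P): not NE [P1→C gives 8>5; P2→S gives 6>1]
(B,Q): not NE [P1→C gives 10>6; P2→S gives 6>3]
(B,R): not NE [P1→C gives 5>4]
(B,S): not NE [P1→A gives 6>5]
(C,P): not NE [P2→Q gives 6>1]
(C,Q): NE
(C,R): not NE [P2→Q gives 6>5]
(C,S): not NE [P1→A gives 6>4; P2→Q gives 6>1]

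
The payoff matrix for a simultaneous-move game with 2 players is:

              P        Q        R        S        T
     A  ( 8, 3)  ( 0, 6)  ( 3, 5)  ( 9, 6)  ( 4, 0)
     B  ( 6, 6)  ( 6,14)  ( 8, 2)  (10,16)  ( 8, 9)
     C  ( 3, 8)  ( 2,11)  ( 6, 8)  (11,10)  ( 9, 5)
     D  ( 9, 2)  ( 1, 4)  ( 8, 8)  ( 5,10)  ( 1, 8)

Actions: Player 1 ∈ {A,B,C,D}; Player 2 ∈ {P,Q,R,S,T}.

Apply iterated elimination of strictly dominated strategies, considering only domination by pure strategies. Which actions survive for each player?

Survivors P1:{B,C} P2:{Q,S}

P2 drop P (Q beats it: A:6>3 B:14>6 C:11>8 D:4>2)
P1 drop A (B beats it: Q:6>0 R:8>3 S:10>9 T:8>4)
P2 drop R (S beats it: B:16>2 C:10>8 D:10>8)
P1 drop D (B beats it: Q:6>1 S:10>5 T:8>1)
P2 drop T (Q beats it: B:14>9 C:11>5)
P1→{B,C} P2→{Q,S}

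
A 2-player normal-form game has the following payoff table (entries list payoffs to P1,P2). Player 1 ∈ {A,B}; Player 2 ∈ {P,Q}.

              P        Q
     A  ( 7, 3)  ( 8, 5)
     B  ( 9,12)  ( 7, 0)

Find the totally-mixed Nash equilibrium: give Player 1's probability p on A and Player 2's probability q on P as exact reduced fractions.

P1 mixes 6/7 on A; P2 mixes 1/3 on P

P1 indiff ⇒ q·7+(1-q)·8 = q·9+(1-q)·7 ⇒ q(-2) = (1-q)(-1) ⇒ q = 1/3
P2 indiff ⇒ p·3+(1-p)·12 = p·5+(1-p)·0 ⇒ p(-2) = (1-p)(-12) ⇒ p = 6/7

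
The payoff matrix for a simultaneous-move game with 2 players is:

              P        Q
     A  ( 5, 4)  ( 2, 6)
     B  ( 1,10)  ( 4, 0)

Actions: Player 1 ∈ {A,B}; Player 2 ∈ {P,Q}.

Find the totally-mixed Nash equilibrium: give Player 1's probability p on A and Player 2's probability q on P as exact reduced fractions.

p=5/6, q=1/3

P1 indiff ⇒ q·5+(1-q)·2 = q·1+(1-q)·4 ⇒ q(4) = (1-q)(2) ⇒ q = 1/3
P2 indiff ⇒ p·4+(1-p)·10 = p·6+(1-p)·0 ⇒ p(-2) = (1-p)(-10) ⇒ p = 5/6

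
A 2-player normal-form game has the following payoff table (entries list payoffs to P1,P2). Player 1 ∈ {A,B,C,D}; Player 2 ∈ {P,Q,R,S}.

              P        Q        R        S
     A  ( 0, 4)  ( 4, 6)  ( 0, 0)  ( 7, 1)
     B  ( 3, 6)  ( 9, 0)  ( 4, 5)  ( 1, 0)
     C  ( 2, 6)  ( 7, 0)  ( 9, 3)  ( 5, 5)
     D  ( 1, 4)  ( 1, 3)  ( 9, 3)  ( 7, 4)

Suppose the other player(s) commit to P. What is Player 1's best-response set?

u_1(A vs P) = 0
u_1(B vs P) = 3
u_1(C vs P) = 2
u_1(D vs P) = 1
max payoff 3 at {B}

BR_1 = {B}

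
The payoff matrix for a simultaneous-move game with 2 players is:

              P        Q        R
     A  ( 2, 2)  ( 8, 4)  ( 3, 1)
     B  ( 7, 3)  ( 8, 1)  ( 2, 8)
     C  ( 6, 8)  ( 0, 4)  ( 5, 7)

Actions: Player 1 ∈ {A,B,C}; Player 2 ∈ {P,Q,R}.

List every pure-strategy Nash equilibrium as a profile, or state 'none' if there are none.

PSNE = {(A,Q)}

(A,P): not NE [P1→B gives 7>2; P2→Q gives 4>2]
(A,Q): NE
(A,R): not NE [P1→C gives 5>3; P2→Q gives 4>1]
(B,P): not NE [P2→R gives 8>3]
(B,Q): not NE [P2→R gives 8>1]
(B,R): not NE [P1→C gives 5>2]
(C,P): not NE [P1→B gives 7>6]
(C,Q): not NE [P1→B gives 8>0; P2→P gives 8>4]
(C,R): not NE [P2→P gives 8>7]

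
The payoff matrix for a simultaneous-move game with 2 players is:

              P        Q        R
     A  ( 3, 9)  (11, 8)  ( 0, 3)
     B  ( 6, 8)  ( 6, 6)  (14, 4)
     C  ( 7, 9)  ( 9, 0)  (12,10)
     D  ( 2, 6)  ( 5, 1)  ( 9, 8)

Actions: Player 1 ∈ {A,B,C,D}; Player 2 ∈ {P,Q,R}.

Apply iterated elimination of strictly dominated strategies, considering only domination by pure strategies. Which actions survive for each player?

Survivors P1:{B,C} P2:{P,R}

P1 drop D (B beats it: P:6>2 Q:6>5 R:14>9)
P2 drop Q (P beats it: A:9>8 B:8>6 C:9>0)
P1 drop A (B beats it: P:6>3 R:14>0)
P1→{B,C} P2→{P,R}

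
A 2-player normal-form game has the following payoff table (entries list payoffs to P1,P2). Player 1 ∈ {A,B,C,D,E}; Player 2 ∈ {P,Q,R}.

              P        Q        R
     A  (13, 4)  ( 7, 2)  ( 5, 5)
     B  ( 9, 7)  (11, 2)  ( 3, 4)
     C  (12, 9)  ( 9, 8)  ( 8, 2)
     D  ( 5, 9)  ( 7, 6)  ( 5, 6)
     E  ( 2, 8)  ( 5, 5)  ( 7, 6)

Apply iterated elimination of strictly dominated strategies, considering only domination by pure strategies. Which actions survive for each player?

IESDS → P1:{A,C} P2:{P,R}

P1 drop D (C beats it: P:12>5 Q:9>7 R:8>5)
P1 drop E (C beats it: P:12>2 Q:9>5 R:8>7)
P2 drop Q (P beats it: A:4>2 B:7>2 C:9>8)
P1 drop B (A beats it: P:13>9 R:5>3)
P1→{A,C} P2→{P,R}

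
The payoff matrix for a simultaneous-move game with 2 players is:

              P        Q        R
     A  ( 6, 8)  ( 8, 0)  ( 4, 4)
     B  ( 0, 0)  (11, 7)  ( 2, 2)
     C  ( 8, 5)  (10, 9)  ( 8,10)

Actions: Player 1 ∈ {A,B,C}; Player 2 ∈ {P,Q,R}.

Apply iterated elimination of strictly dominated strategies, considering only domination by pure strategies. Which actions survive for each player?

Survivors P1:{B,C} P2:{Q,R}

P1 drop A (C beats it: P:8>6 Q:10>8 R:8>4)
P2 drop P (Q beats it: B:7>0 C:9>5)
P1→{B,C} P2→{Q,R}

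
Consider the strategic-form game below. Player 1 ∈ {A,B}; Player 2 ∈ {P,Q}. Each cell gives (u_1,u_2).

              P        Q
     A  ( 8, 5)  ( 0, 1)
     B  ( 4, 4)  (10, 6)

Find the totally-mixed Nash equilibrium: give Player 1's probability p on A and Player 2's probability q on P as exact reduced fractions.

p=1/3, q=5/7

P1 indiff ⇒ q·8+(1-q)·0 = q·4+(1-q)·10 ⇒ q(4) = (1-q)(10) ⇒ q = 5/7
P2 indiff ⇒ p·5+(1-p)·4 = p·1+(1-p)·6 ⇒ p(4) = (1-p)(2) ⇒ p = 1/3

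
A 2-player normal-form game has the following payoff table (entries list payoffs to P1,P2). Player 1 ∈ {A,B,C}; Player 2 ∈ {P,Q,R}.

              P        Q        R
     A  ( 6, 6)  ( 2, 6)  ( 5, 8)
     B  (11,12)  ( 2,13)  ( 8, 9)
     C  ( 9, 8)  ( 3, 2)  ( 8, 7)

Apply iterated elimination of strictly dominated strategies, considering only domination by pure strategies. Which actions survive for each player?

P1 drop A (C beats it: P:9>6 Q:3>2 R:8>5)
P2 drop R (P beats it: B:12>9 C:8>7)
P1→{B,C} P2→{P,Q}

Remaining: P1:{B,C} P2:{P,Q}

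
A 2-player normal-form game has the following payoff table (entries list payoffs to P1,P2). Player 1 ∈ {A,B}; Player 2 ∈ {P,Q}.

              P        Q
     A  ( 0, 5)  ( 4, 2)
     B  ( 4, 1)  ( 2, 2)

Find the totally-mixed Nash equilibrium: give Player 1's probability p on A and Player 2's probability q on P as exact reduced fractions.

p=1/4, q=1/3

P1 indiff ⇒ q·0+(1-q)·4 = q·4+(1-q)·2 ⇒ q(-4) = (1-q)(-2) ⇒ q = 1/3
P2 indiff ⇒ p·5+(1-p)·1 = p·2+(1-p)·2 ⇒ p(3) = (1-p)(1) ⇒ p = 1/4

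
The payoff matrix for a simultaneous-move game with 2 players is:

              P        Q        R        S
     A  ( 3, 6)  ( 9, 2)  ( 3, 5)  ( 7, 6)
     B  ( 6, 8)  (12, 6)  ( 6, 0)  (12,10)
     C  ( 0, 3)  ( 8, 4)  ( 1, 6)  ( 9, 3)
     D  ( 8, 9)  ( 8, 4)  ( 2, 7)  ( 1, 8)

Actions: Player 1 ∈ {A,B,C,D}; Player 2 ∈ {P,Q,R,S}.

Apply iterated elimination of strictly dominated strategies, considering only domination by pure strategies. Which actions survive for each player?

Survivors P1:{B,D} P2:{P,S}

P1 drop A (B beats it: P:6>3 Q:12>9 R:6>3 S:12>7)
P1 drop C (B beats it: P:6>0 Q:12>8 R:6>1 S:12>9)
P2 drop Q (P beats it: B:8>6 D:9>4)
P2 drop R (P beats it: B:8>0 D:9>7)
P1→{B,D} P2→{P,S}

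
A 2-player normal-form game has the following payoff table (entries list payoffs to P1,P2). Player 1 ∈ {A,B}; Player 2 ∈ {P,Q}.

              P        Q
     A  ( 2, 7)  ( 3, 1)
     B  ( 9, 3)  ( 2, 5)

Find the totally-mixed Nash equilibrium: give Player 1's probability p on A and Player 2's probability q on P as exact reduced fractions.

P1 indiff ⇒ q·2+(1-q)·3 = q·9+(1-q)·2 ⇒ q(-7) = (1-q)(-1) ⇒ q = 1/8
P2 indiff ⇒ p·7+(1-p)·3 = p·1+(1-p)·5 ⇒ p(6) = (1-p)(2) ⇒ p = 1/4

P1 mixes 1/4 on A; P2 mixes 1/8 on P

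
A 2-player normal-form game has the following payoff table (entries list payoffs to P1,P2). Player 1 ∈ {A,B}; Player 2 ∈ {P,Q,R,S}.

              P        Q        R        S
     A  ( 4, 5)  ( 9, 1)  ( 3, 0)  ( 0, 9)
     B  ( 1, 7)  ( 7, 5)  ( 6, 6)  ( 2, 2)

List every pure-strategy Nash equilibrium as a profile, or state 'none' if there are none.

Equilibria: none

(A,P): not NE [P2→S gives 9>5]
(A,Q): not NE [P2→S gives 9>1]
(A,R): not NE [P1→B gives 6>3; P2→S gives 9>0]
(A,S): not NE [P1→B gives 2>0]
(B,P): not NE [P1→A gives 4>1]
(B,Q): not NE [P1→A gives 9>7; P2→P gives 7>5]
(B,R): not NE [P2→P gives 7>6]
(B,S): not NE [P2→P gives 7>2]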